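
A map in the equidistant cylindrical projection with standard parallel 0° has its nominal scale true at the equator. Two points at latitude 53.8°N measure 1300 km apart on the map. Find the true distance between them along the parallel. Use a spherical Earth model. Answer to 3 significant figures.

Plate carrée maps x = Rλ, y = Rφ. The meridian scale is h = 1 and the parallel scale is k = 1/cos φ = sec φ.
Along the parallel at 53.8°, map distances are exaggerated by k = sec 53.8° = 1.693.
True distance = 1300 / 1.693 = 1300 × cos 53.8° ≈ 768 km.

768 km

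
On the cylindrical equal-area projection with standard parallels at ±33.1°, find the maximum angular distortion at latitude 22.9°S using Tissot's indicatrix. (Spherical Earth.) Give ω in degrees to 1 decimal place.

10.9°

For cylindrical equal-area with standard parallel φ₀, h = cos φ / cos φ₀ and k = cos φ₀ / cos φ, so h·k = 1.
At 22.9°: h = 1.100, k = 0.9094; principal scales a = 1.100, b = 0.9094.
sin(ω/2) = (a − b)/(a + b) = 0.1902/2.009 = 0.09469, so ω = 2 arcsin(0.09469) ≈ 10.9°.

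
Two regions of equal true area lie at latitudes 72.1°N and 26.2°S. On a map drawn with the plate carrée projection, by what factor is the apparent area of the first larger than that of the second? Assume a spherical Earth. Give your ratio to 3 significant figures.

For the equirectangular projection with φ₀ = 0 (plate carrée), h = 1 along meridians and k = sec φ along parallels.
Areal scale at 72.1°: h·k = 1.000 × 3.254 = 3.254.
Areal scale at 26.2°: h·k = 1.000 × 1.115 = 1.115.
Ratio = 3.254/1.115 ≈ 2.92.

2.92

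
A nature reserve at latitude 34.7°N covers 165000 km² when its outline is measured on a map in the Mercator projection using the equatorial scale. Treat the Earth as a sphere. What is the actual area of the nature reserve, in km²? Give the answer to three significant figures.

The Mercator projection is conformal; its linear scale factor is the same in every direction and equals sec φ = 1/cos φ.
Areal scale = k² = sec²φ = 1/cos²(34.7°) = 1/0.8221² = 1.479.
True area = apparent / (areal scale) = 165000 / 1.479 ≈ 112000 km².

112000 km²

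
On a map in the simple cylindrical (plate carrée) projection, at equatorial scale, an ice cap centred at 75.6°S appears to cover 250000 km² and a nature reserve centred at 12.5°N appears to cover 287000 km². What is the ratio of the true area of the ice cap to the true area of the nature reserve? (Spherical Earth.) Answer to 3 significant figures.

On the plate carrée, areal scale = h·k = 1 × sec φ, so true area = apparent × cos φ.
True area of ice cap: 250000 × cos(75.6°) = 250000 × 0.2487 = 62170 km².
True area of nature reserve: 287000 × cos(12.5°) = 287000 × 0.9763 = 280200 km².
Ratio = 62170 / 280200 ≈ 0.222.

0.222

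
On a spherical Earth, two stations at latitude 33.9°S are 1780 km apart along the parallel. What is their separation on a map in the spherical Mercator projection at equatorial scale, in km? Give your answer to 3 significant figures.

Mercator is conformal, so the point scale is isotropic: h = k = sec φ = 1/cos φ.
Along the parallel, k = sec 33.9° = 1/0.8300 = 1.205.
Map distance = 1780 × 1.205 ≈ 2140 km.

2140 km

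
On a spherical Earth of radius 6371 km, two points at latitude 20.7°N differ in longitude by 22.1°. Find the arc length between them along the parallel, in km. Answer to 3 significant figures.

2300 km

Arc length along a parallel = R cos φ · Δλ (with Δλ in radians).
= 6371 × cos 20.7° × (22.1° × π/180) = 6371 × 0.9354 × 0.3857 ≈ 2300 km.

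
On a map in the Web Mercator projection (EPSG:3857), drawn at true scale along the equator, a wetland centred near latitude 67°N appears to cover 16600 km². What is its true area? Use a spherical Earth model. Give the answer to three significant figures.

2530 km²

Mercator is conformal, so the point scale is isotropic: h = k = sec φ = 1/cos φ.
Areal scale = k² = sec²φ = 1/cos²(67°) = 1/0.3907² = 6.550.
True area = apparent / (areal scale) = 16600 / 6.550 ≈ 2530 km².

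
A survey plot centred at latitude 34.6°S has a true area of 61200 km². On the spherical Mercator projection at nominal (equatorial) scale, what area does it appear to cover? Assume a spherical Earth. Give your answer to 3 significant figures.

The Mercator projection is conformal; its linear scale factor is the same in every direction and equals sec φ = 1/cos φ.
Areal scale = k² = sec²φ = 1/cos²(34.6°) = 1/0.8231² = 1.476.
Apparent area = 61200 × 1.476 ≈ 90300 km².

90300 km²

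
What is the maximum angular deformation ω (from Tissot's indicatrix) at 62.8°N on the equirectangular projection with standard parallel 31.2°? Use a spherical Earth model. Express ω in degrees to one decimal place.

The equidistant cylindrical projection with φ₀ = 31.2° has h = 1 (meridians true) and k = cos φ₀ / cos φ along parallels.
At 62.8°: h = 1.000, k = 1.871; principal scales a = 1.871, b = 1.000.
sin(ω/2) = (a − b)/(a + b) = 0.8713/2.871 = 0.3034, so ω = 2 arcsin(0.3034) ≈ 35.3°.

35.3°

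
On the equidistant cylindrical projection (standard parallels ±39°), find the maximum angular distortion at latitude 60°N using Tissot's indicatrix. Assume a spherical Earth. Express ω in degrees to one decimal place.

In the equirectangular projection with standard parallel φ₀ = 39° (x = Rλ cos φ₀, y = Rφ), meridians are true-scale (h = 1) and the parallel scale is k = cos φ₀ / cos φ.
At 60°: h = 1.000, k = 1.554; principal scales a = 1.554, b = 1.000.
sin(ω/2) = (a − b)/(a + b) = 0.5543/2.554 = 0.2170, so ω = 2 arcsin(0.2170) ≈ 25.1°.

25.1°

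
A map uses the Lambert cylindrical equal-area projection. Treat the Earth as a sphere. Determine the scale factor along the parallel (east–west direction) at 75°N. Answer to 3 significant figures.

3.86

The Lambert cylindrical equal-area projection is the cylindrical equal-area projection with its standard parallel at the equator (φ₀ = 0). A cylindrical equal-area projection with standard parallel φ₀ has meridian scale h = cos φ / cos φ₀ and parallel scale k = cos φ₀ / cos φ (so areas are preserved, h·k = 1).
k = cos 0° / cos 75° = 1.000/0.2588 = 3.864.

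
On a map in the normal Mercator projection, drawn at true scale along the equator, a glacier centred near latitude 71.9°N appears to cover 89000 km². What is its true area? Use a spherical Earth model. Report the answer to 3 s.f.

8590 km²

For Mercator, h = k = sec φ (a conformal cylindrical projection has a single point scale, 1/cos φ).
Areal scale = k² = sec²φ = 1/cos²(71.9°) = 1/0.3107² = 10.36.
True area = apparent / (areal scale) = 89000 / 10.36 ≈ 8590 km².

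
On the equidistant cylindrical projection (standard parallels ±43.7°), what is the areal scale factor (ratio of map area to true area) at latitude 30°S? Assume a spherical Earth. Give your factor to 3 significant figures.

0.835

With standard parallel φ₀ = 43.7°, the equirectangular projection gives x = Rλ cos φ₀, y = Rφ, so h = 1 and k = cos 43.7° / cos φ.
Areal scale = h·k = 1 × cos φ₀ / cos φ; at 30°, h = 1.000, k = 0.8348, so h·k = 0.8348.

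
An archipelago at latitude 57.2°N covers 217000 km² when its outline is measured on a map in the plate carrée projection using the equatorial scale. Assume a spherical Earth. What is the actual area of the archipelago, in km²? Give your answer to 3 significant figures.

For the equirectangular projection with φ₀ = 0 (plate carrée), h = 1 along meridians and k = sec φ along parallels.
Areal scale = h·k = 1 × sec φ; at 57.2°, h = 1.000, k = 1.846, so h·k = 1.846.
True area = apparent / (areal scale) = 217000 / 1.846 ≈ 118000 km².

118000 km²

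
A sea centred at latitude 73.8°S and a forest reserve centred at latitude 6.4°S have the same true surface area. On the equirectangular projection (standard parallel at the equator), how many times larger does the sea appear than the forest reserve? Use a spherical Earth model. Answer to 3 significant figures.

In the plate carrée (x = Rλ, y = Rφ), meridians are true-scale (h = 1) and parallels are stretched by k = sec φ.
Areal scale at 73.8°: h·k = 1.000 × 3.584 = 3.584.
Areal scale at 6.4°: h·k = 1.000 × 1.006 = 1.006.
Ratio = 3.584/1.006 ≈ 3.56.

3.56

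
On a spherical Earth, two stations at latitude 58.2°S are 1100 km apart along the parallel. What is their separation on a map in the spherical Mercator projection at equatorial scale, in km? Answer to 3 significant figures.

2090 km

Mercator is conformal, so the point scale is isotropic: h = k = sec φ = 1/cos φ.
Along the parallel, k = sec 58.2° = 1/0.5270 = 1.898.
Map distance = 1100 × 1.898 ≈ 2090 km.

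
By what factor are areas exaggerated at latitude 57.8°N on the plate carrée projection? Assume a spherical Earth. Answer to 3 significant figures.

1.88

In the plate carrée (x = Rλ, y = Rφ), meridians are true-scale (h = 1) and parallels are stretched by k = sec φ.
Areal scale = h·k = 1 × sec φ; at 57.8°, h = 1.000, k = 1.877, so h·k = 1.877.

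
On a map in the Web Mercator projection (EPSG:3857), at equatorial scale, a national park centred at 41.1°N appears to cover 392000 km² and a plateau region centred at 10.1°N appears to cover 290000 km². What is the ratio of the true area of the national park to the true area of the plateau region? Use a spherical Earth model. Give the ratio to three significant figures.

0.792

Since Mercator area scale is 1/cos²φ, the true area equals the apparent area multiplied by cos²φ.
True area of national park: 392000 × cos²(41.1°) = 392000 × 0.5679 = 222600 km².
True area of plateau region: 290000 × cos²(10.1°) = 290000 × 0.9692 = 281100 km².
Ratio = 222600 / 281100 ≈ 0.792.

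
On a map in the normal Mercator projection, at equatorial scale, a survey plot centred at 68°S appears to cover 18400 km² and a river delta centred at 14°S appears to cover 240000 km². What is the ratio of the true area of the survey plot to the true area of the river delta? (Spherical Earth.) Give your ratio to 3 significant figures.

0.0114

Since Mercator area scale is 1/cos²φ, the true area equals the apparent area multiplied by cos²φ.
True area of survey plot: 18400 × cos²(68°) = 18400 × 0.1403 = 2582 km².
True area of river delta: 240000 × cos²(14°) = 240000 × 0.9415 = 226000 km².
Ratio = 2582 / 226000 ≈ 0.0114.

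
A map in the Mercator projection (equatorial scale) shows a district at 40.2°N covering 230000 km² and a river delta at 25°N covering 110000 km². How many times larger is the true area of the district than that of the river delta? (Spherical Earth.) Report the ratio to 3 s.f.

Mercator's areal exaggeration is sec²φ; hence true area = (apparent area) · cos²φ.
True area of district: 230000 × cos²(40.2°) = 230000 × 0.5834 = 134200 km².
True area of river delta: 110000 × cos²(25°) = 110000 × 0.8214 = 90350 km².
Ratio = 134200 / 90350 ≈ 1.49.

1.49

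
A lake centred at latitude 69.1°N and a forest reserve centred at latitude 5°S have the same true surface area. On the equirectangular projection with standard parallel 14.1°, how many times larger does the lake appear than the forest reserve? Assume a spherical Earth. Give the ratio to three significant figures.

2.79

The equidistant cylindrical projection with φ₀ = 14.1° has h = 1 (meridians true) and k = cos φ₀ / cos φ along parallels.
Areal scale at 69.1°: h·k = 1.000 × 2.719 = 2.719.
Areal scale at 5°: h·k = 1.000 × 0.9736 = 0.9736.
Ratio = 2.719/0.9736 ≈ 2.79.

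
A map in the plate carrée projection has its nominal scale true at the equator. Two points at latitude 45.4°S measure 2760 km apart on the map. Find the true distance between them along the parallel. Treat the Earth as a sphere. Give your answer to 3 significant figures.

1940 km

For the equirectangular projection with φ₀ = 0 (plate carrée), h = 1 along meridians and k = sec φ along parallels.
Along the parallel at 45.4°, map distances are exaggerated by k = sec 45.4° = 1.424.
True distance = 2760 / 1.424 = 2760 × cos 45.4° ≈ 1940 km.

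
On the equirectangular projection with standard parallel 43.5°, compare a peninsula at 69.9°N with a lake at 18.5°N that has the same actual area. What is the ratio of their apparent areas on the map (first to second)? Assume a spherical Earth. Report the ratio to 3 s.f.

2.76

With standard parallel φ₀ = 43.5°, the equirectangular projection gives x = Rλ cos φ₀, y = Rφ, so h = 1 and k = cos 43.5° / cos φ.
Areal scale at 69.9°: h·k = 1.000 × 2.111 = 2.111.
Areal scale at 18.5°: h·k = 1.000 × 0.7649 = 0.7649.
Ratio = 2.111/0.7649 ≈ 2.76.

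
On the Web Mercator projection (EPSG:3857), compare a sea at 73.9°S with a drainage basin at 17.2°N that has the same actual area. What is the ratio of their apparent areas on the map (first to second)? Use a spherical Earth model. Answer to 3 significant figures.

11.9

Mercator areal scale is sec²φ.
At 73.9°: sec²(73.9°) = 1/0.2773² = 13.00.
At 17.2°: sec²(17.2°) = 1/0.9553² = 1.096.
Ratio = 13.00/1.096 = cos²(17.2°)/cos²(73.9°) ≈ 11.9.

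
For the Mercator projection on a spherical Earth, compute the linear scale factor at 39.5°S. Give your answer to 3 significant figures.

Mercator is conformal, so the point scale is isotropic: h = k = sec φ = 1/cos φ.
k = 1/cos 39.5° = 1/0.7716 = 1.296.

1.30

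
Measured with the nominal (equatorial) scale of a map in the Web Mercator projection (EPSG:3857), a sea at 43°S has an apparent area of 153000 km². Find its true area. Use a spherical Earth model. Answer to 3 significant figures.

The Mercator projection is conformal; its linear scale factor is the same in every direction and equals sec φ = 1/cos φ.
Areal scale = k² = sec²φ = 1/cos²(43°) = 1/0.7314² = 1.870.
True area = apparent / (areal scale) = 153000 / 1.870 ≈ 81800 km².

81800 km²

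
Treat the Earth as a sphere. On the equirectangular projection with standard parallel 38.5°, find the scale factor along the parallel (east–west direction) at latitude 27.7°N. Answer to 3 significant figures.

With standard parallel φ₀ = 38.5°, the equirectangular projection gives x = Rλ cos φ₀, y = Rφ, so h = 1 and k = cos 38.5° / cos φ.
k = cos 38.5° / cos 27.7° = 0.7826/0.8854 = 0.8839.

0.884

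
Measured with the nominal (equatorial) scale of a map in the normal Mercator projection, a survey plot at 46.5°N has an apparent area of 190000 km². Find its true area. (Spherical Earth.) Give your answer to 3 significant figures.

90000 km²

Mercator is conformal, so the point scale is isotropic: h = k = sec φ = 1/cos φ.
Areal scale = k² = sec²φ = 1/cos²(46.5°) = 1/0.6884² = 2.110.
True area = apparent / (areal scale) = 190000 / 2.110 ≈ 90000 km².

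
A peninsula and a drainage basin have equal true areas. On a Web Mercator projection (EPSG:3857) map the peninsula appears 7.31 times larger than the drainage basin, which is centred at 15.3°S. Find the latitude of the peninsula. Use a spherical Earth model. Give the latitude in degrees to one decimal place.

69.1°

Mercator areal scale is sec²φ, so apparent-area ratio = sec²φ₁ / sec²φ₂ = cos²φ₂ / cos²φ₁.
cos²φ₂ / cos²φ₁ = 7.31  ⇒  cos φ₁ = cos 15.3° / √7.31 = 0.9646/2.704 = 0.3568.
φ₁ = arccos(0.3568) ≈ 69.1°.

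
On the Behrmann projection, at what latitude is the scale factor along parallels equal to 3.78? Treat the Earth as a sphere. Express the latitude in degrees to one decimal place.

The Behrmann projection is cylindrical equal-area with φ₀ = 30°. A cylindrical equal-area projection with standard parallel φ₀ has meridian scale h = cos φ / cos φ₀ and parallel scale k = cos φ₀ / cos φ (so areas are preserved, h·k = 1).
k = cos φ₀ / cos φ = 3.78  ⇒  cos φ = cos 30° / 3.78 = 0.2291.
φ = arccos(0.2291) ≈ 76.8°.

76.8°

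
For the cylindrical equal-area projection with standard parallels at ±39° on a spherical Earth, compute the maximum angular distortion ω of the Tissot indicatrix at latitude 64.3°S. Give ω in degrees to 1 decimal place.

63.4°

Cylindrical equal-area (φ₀ = 39°): h = cos φ / cos 39° along meridians, k = cos 39° / cos φ along parallels; h·k = 1.
At 64.3°: h = 0.5580, k = 1.792; principal scales a = 1.792, b = 0.5580.
sin(ω/2) = (a − b)/(a + b) = 1.234/2.350 = 0.5251, so ω = 2 arcsin(0.5251) ≈ 63.4°.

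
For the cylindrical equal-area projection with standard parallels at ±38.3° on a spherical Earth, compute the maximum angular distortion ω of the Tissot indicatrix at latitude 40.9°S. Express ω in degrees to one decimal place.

4.3°

A cylindrical equal-area projection with standard parallel φ₀ has meridian scale h = cos φ / cos φ₀ and parallel scale k = cos φ₀ / cos φ (so areas are preserved, h·k = 1).
At 40.9°: h = 0.9631, k = 1.038; principal scales a = 1.038, b = 0.9631.
sin(ω/2) = (a − b)/(a + b) = 0.07512/2.001 = 0.03753, so ω = 2 arcsin(0.03753) ≈ 4.3°.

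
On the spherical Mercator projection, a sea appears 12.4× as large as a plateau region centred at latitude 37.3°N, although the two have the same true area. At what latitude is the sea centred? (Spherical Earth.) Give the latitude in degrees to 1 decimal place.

For equal true areas on Mercator, apparent areas scale as sec²φ, so the ratio is cos²φ₂ / cos²φ₁.
cos²φ₂ / cos²φ₁ = 12.4  ⇒  cos φ₁ = cos 37.3° / √12.4 = 0.7955/3.521 = 0.2259.
φ₁ = arccos(0.2259) ≈ 76.9°.

76.9°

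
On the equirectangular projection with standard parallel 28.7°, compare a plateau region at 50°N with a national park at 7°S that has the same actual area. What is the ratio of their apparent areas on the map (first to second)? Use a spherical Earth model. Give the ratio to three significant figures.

In the equirectangular projection with standard parallel φ₀ = 28.7° (x = Rλ cos φ₀, y = Rφ), meridians are true-scale (h = 1) and the parallel scale is k = cos φ₀ / cos φ.
Areal scale at 50°: h·k = 1.000 × 1.365 = 1.365.
Areal scale at 7°: h·k = 1.000 × 0.8837 = 0.8837.
Ratio = 1.365/0.8837 ≈ 1.54.

1.54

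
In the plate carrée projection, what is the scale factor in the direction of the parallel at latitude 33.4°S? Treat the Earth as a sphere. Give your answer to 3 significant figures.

1.20

In the plate carrée (x = Rλ, y = Rφ), meridians are true-scale (h = 1) and parallels are stretched by k = sec φ.
k = 1/cos 33.4° = 1/0.8348 = 1.198.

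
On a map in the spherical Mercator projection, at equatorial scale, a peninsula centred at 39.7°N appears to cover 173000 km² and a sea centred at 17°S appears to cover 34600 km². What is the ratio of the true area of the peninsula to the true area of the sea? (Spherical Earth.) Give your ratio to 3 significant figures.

On Mercator the areal scale is sec²φ, so true area = apparent × cos²φ.
True area of peninsula: 173000 × cos²(39.7°) = 173000 × 0.5920 = 102400 km².
True area of sea: 34600 × cos²(17°) = 34600 × 0.9145 = 31640 km².
Ratio = 102400 / 31640 ≈ 3.24.

3.24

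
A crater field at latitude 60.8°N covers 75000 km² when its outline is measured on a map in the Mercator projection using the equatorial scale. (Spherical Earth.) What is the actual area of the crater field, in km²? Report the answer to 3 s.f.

Mercator is conformal, so the point scale is isotropic: h = k = sec φ = 1/cos φ.
Areal scale = k² = sec²φ = 1/cos²(60.8°) = 1/0.4879² = 4.202.
True area = apparent / (areal scale) = 75000 / 4.202 ≈ 17900 km².

17900 km²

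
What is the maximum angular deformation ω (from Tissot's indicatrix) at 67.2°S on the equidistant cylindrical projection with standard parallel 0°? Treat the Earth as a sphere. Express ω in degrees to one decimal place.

52.4°

Plate carrée maps x = Rλ, y = Rφ. The meridian scale is h = 1 and the parallel scale is k = 1/cos φ = sec φ.
At 67.2°: h = 1.000, k = 2.581; principal scales a = 2.581, b = 1.000.
sin(ω/2) = (a − b)/(a + b) = 1.581/3.581 = 0.4414, so ω = 2 arcsin(0.4414) ≈ 52.4°.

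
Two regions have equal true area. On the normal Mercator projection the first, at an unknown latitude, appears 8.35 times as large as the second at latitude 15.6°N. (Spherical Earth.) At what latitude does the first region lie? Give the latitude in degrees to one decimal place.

70.5°

For equal true areas on Mercator, apparent areas scale as sec²φ, so the ratio is cos²φ₂ / cos²φ₁.
cos²φ₂ / cos²φ₁ = 8.35  ⇒  cos φ₁ = cos 15.6° / √8.35 = 0.9632/2.890 = 0.3333.
φ₁ = arccos(0.3333) ≈ 70.5°.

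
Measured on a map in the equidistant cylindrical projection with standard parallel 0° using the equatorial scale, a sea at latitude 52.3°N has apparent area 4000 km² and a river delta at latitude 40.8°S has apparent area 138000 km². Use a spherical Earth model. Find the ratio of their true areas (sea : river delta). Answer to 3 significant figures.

Plate carrée has h = 1 and k = sec φ, giving areal scale sec φ; true area = (apparent area) · cos φ.
True area of sea: 4000 × cos(52.3°) = 4000 × 0.6115 = 2446 km².
True area of river delta: 138000 × cos(40.8°) = 138000 × 0.7570 = 104500 km².
Ratio = 2446 / 104500 ≈ 0.0234.

0.0234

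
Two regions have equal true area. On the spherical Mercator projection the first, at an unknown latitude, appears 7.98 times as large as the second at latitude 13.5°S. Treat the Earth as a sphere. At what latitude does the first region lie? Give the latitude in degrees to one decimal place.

For equal true areas on Mercator, apparent areas scale as sec²φ, so the ratio is cos²φ₂ / cos²φ₁.
cos²φ₂ / cos²φ₁ = 7.98  ⇒  cos φ₁ = cos 13.5° / √7.98 = 0.9724/2.825 = 0.3442.
φ₁ = arccos(0.3442) ≈ 69.9°.

69.9°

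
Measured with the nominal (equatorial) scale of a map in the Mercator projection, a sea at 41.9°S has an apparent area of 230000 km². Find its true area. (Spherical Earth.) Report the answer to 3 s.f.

For Mercator, h = k = sec φ (a conformal cylindrical projection has a single point scale, 1/cos φ).
Areal scale = k² = sec²φ = 1/cos²(41.9°) = 1/0.7443² = 1.805.
True area = apparent / (areal scale) = 230000 / 1.805 ≈ 127000 km².

127000 km²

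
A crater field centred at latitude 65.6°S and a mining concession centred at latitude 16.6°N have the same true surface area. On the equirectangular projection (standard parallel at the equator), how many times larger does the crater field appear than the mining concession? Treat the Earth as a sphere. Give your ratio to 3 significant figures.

In the plate carrée (x = Rλ, y = Rφ), meridians are true-scale (h = 1) and parallels are stretched by k = sec φ.
Areal scale at 65.6°: h·k = 1.000 × 2.421 = 2.421.
Areal scale at 16.6°: h·k = 1.000 × 1.043 = 1.043.
Ratio = 2.421/1.043 ≈ 2.32.

2.32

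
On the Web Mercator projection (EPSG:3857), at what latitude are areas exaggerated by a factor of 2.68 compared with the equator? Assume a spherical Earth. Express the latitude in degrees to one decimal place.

Mercator areal scale is sec²φ.
sec²φ = 2.68  ⇒  cos²φ = 0.3731  ⇒  cos φ = 0.6108.
φ = arccos(0.6108) ≈ 52.3°.

52.3°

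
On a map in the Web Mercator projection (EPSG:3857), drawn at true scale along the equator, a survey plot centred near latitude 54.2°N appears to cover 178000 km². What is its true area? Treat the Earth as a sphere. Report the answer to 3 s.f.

60900 km²

For Mercator, h = k = sec φ (a conformal cylindrical projection has a single point scale, 1/cos φ).
Areal scale = k² = sec²φ = 1/cos²(54.2°) = 1/0.5850² = 2.922.
True area = apparent / (areal scale) = 178000 / 2.922 ≈ 60900 km².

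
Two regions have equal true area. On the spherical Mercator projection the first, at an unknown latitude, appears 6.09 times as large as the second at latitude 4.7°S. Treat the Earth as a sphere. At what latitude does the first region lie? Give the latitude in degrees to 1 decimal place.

For equal true areas on Mercator, apparent areas scale as sec²φ, so the ratio is cos²φ₂ / cos²φ₁.
cos²φ₂ / cos²φ₁ = 6.09  ⇒  cos φ₁ = cos 4.7° / √6.09 = 0.9966/2.468 = 0.4039.
φ₁ = arccos(0.4039) ≈ 66.2°.

66.2°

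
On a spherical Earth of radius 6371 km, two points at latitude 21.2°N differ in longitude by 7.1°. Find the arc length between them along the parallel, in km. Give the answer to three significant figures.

736 km

Arc length along a parallel = R cos φ · Δλ (with Δλ in radians).
= 6371 × cos 21.2° × (7.1° × π/180) = 6371 × 0.9323 × 0.1239 ≈ 736 km.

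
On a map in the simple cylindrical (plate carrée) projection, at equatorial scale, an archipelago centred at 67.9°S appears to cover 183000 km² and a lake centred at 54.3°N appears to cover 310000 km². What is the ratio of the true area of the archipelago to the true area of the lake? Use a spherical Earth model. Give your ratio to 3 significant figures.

0.381

Plate carrée has h = 1 and k = sec φ, giving areal scale sec φ; true area = (apparent area) · cos φ.
True area of archipelago: 183000 × cos(67.9°) = 183000 × 0.3762 = 68850 km².
True area of lake: 310000 × cos(54.3°) = 310000 × 0.5835 = 180900 km².
Ratio = 68850 / 180900 ≈ 0.381.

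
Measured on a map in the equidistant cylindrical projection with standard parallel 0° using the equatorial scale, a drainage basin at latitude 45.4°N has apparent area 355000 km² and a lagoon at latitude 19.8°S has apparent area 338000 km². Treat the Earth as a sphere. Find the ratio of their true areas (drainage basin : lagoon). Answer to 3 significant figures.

Plate carrée has h = 1 and k = sec φ, giving areal scale sec φ; true area = (apparent area) · cos φ.
True area of drainage basin: 355000 × cos(45.4°) = 355000 × 0.7022 = 249300 km².
True area of lagoon: 338000 × cos(19.8°) = 338000 × 0.9409 = 318000 km².
Ratio = 249300 / 318000 ≈ 0.784.

0.784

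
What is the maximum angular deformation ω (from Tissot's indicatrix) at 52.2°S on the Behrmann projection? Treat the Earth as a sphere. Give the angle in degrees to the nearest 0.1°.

38.8°

The Behrmann projection is cylindrical equal-area with φ₀ = 30°. For cylindrical equal-area with standard parallel φ₀, h = cos φ / cos φ₀ and k = cos φ₀ / cos φ, so h·k = 1.
At 52.2°: h = 0.7077, k = 1.413; principal scales a = 1.413, b = 0.7077.
sin(ω/2) = (a − b)/(a + b) = 0.7053/2.121 = 0.3326, so ω = 2 arcsin(0.3326) ≈ 38.8°.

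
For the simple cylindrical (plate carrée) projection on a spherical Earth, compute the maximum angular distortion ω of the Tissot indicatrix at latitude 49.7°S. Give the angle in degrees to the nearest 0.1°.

24.8°

For the equirectangular projection with φ₀ = 0 (plate carrée), h = 1 along meridians and k = sec φ along parallels.
At 49.7°: h = 1.000, k = 1.546; principal scales a = 1.546, b = 1.000.
sin(ω/2) = (a − b)/(a + b) = 0.5461/2.546 = 0.2145, so ω = 2 arcsin(0.2145) ≈ 24.8°.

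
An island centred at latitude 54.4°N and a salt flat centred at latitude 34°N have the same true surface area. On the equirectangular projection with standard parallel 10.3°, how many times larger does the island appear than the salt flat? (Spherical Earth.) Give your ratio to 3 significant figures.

The equidistant cylindrical projection with φ₀ = 10.3° has h = 1 (meridians true) and k = cos φ₀ / cos φ along parallels.
Areal scale at 54.4°: h·k = 1.000 × 1.690 = 1.690.
Areal scale at 34°: h·k = 1.000 × 1.187 = 1.187.
Ratio = 1.690/1.187 ≈ 1.42.

1.42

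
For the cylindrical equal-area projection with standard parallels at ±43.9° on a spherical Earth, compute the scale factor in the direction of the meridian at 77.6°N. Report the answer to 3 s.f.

For cylindrical equal-area with standard parallel φ₀, h = cos φ / cos φ₀ and k = cos φ₀ / cos φ, so h·k = 1.
h = cos 77.6° / cos 43.9° = 0.2147/0.7206 = 0.2980.

0.298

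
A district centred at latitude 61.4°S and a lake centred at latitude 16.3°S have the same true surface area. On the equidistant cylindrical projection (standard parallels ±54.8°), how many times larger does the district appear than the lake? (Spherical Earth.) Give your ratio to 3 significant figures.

In the equirectangular projection with standard parallel φ₀ = 54.8° (x = Rλ cos φ₀, y = Rφ), meridians are true-scale (h = 1) and the parallel scale is k = cos φ₀ / cos φ.
Areal scale at 61.4°: h·k = 1.000 × 1.204 = 1.204.
Areal scale at 16.3°: h·k = 1.000 × 0.6006 = 0.6006.
Ratio = 1.204/0.6006 ≈ 2.01.

2.01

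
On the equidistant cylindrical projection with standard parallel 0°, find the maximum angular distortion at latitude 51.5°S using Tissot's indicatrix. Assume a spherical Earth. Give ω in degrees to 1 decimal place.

26.9°

Plate carrée maps x = Rλ, y = Rφ. The meridian scale is h = 1 and the parallel scale is k = 1/cos φ = sec φ.
At 51.5°: h = 1.000, k = 1.606; principal scales a = 1.606, b = 1.000.
sin(ω/2) = (a − b)/(a + b) = 0.6064/2.606 = 0.2327, so ω = 2 arcsin(0.2327) ≈ 26.9°.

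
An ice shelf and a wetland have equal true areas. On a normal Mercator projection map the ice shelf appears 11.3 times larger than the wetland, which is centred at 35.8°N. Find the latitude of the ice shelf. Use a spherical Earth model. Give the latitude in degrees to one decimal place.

Mercator areal scale is sec²φ, so apparent-area ratio = sec²φ₁ / sec²φ₂ = cos²φ₂ / cos²φ₁.
cos²φ₂ / cos²φ₁ = 11.3  ⇒  cos φ₁ = cos 35.8° / √11.3 = 0.8111/3.362 = 0.2413.
φ₁ = arccos(0.2413) ≈ 76.0°.

76.0°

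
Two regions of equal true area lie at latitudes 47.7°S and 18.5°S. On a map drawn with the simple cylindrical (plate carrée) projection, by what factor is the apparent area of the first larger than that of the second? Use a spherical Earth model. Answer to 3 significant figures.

1.41

In the plate carrée (x = Rλ, y = Rφ), meridians are true-scale (h = 1) and parallels are stretched by k = sec φ.
Areal scale at 47.7°: h·k = 1.000 × 1.486 = 1.486.
Areal scale at 18.5°: h·k = 1.000 × 1.054 = 1.054.
Ratio = 1.486/1.054 ≈ 1.41.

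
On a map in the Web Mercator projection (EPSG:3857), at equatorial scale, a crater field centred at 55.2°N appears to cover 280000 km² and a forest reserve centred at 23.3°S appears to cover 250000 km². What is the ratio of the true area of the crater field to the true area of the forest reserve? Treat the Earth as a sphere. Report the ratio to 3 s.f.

0.432

Mercator's areal exaggeration is sec²φ; hence true area = (apparent area) · cos²φ.
True area of crater field: 280000 × cos²(55.2°) = 280000 × 0.3257 = 91200 km².
True area of forest reserve: 250000 × cos²(23.3°) = 250000 × 0.8435 = 210900 km².
Ratio = 91200 / 210900 ≈ 0.432.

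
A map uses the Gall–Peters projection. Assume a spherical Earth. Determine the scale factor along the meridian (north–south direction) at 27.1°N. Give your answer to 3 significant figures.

1.26

The Gall–Peters projection is cylindrical equal-area with φ₀ = 45°. A cylindrical equal-area projection with standard parallel φ₀ has meridian scale h = cos φ / cos φ₀ and parallel scale k = cos φ₀ / cos φ (so areas are preserved, h·k = 1).
h = cos 27.1° / cos 45° = 0.8902/0.7071 = 1.259.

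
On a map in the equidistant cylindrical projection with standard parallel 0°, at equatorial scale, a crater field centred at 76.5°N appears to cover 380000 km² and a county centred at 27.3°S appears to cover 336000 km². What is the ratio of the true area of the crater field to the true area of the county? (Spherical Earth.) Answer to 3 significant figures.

0.297

On the plate carrée, areal scale = h·k = 1 × sec φ, so true area = apparent × cos φ.
True area of crater field: 380000 × cos(76.5°) = 380000 × 0.2334 = 88710 km².
True area of county: 336000 × cos(27.3°) = 336000 × 0.8886 = 298600 km².
Ratio = 88710 / 298600 ≈ 0.297.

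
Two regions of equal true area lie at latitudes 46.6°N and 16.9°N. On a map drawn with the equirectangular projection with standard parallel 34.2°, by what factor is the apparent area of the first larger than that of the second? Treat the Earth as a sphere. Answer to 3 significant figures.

With standard parallel φ₀ = 34.2°, the equirectangular projection gives x = Rλ cos φ₀, y = Rφ, so h = 1 and k = cos 34.2° / cos φ.
Areal scale at 46.6°: h·k = 1.000 × 1.204 = 1.204.
Areal scale at 16.9°: h·k = 1.000 × 0.8644 = 0.8644.
Ratio = 1.204/0.8644 ≈ 1.39.

1.39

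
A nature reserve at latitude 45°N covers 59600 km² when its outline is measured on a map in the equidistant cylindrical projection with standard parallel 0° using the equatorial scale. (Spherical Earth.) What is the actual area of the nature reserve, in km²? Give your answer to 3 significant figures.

For the equirectangular projection with φ₀ = 0 (plate carrée), h = 1 along meridians and k = sec φ along parallels.
Areal scale = h·k = 1 × sec φ; at 45°, h = 1.000, k = 1.414, so h·k = 1.414.
True area = apparent / (areal scale) = 59600 / 1.414 ≈ 42100 km².

42100 km²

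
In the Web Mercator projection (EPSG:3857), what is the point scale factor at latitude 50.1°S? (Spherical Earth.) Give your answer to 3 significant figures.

1.56

Mercator is conformal, so the point scale is isotropic: h = k = sec φ = 1/cos φ.
k = 1/cos 50.1° = 1/0.6414 = 1.559.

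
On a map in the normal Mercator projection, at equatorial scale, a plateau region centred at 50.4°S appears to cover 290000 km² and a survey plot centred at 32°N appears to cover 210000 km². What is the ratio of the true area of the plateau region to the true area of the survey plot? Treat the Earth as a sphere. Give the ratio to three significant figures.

0.780

Mercator's areal exaggeration is sec²φ; hence true area = (apparent area) · cos²φ.
True area of plateau region: 290000 × cos²(50.4°) = 290000 × 0.4063 = 117800 km².
True area of survey plot: 210000 × cos²(32°) = 210000 × 0.7192 = 151000 km².
Ratio = 117800 / 151000 ≈ 0.780.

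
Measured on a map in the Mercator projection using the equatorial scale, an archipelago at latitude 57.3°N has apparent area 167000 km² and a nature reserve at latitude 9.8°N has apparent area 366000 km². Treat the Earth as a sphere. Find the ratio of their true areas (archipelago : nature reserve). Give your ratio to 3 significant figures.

Mercator's areal exaggeration is sec²φ; hence true area = (apparent area) · cos²φ.
True area of archipelago: 167000 × cos²(57.3°) = 167000 × 0.2919 = 48740 km².
True area of nature reserve: 366000 × cos²(9.8°) = 366000 × 0.9710 = 355400 km².
Ratio = 48740 / 355400 ≈ 0.137.

0.137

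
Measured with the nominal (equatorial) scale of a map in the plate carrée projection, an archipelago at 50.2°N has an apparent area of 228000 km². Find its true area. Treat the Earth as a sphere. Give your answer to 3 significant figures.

Plate carrée maps x = Rλ, y = Rφ. The meridian scale is h = 1 and the parallel scale is k = 1/cos φ = sec φ.
Areal scale = h·k = 1 × sec φ; at 50.2°, h = 1.000, k = 1.562, so h·k = 1.562.
True area = apparent / (areal scale) = 228000 / 1.562 ≈ 146000 km².

146000 km²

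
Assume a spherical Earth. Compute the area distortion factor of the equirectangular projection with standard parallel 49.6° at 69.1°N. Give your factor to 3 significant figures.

1.82

The equidistant cylindrical projection with φ₀ = 49.6° has h = 1 (meridians true) and k = cos φ₀ / cos φ along parallels.
Areal scale = h·k = 1 × cos φ₀ / cos φ; at 69.1°, h = 1.000, k = 1.817, so h·k = 1.817.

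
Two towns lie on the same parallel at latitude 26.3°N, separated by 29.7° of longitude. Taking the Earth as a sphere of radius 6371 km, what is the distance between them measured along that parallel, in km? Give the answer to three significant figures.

2960 km

Arc length along a parallel = R cos φ · Δλ (with Δλ in radians).
= 6371 × cos 26.3° × (29.7° × π/180) = 6371 × 0.8965 × 0.5184 ≈ 2960 km.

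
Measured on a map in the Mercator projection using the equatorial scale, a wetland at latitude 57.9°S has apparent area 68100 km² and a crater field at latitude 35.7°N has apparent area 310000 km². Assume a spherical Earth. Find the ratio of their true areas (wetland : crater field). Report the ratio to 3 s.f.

Since Mercator area scale is 1/cos²φ, the true area equals the apparent area multiplied by cos²φ.
True area of wetland: 68100 × cos²(57.9°) = 68100 × 0.2824 = 19230 km².
True area of crater field: 310000 × cos²(35.7°) = 310000 × 0.6595 = 204400 km².
Ratio = 19230 / 204400 ≈ 0.0941.

0.0941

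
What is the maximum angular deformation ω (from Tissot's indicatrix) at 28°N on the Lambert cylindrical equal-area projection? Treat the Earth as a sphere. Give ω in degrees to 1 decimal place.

The Lambert cylindrical equal-area projection is the cylindrical equal-area projection with its standard parallel at the equator (φ₀ = 0). A cylindrical equal-area projection with standard parallel φ₀ has meridian scale h = cos φ / cos φ₀ and parallel scale k = cos φ₀ / cos φ (so areas are preserved, h·k = 1).
At 28°: h = 0.8829, k = 1.133; principal scales a = 1.133, b = 0.8829.
sin(ω/2) = (a − b)/(a + b) = 0.2496/2.016 = 0.1239, so ω = 2 arcsin(0.1239) ≈ 14.2°.

14.2°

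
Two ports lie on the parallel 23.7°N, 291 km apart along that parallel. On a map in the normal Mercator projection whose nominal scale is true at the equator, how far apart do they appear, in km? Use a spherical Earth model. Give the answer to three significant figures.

The Mercator projection is conformal; its linear scale factor is the same in every direction and equals sec φ = 1/cos φ.
Along the parallel, k = sec 23.7° = 1/0.9157 = 1.092.
Map distance = 291 × 1.092 ≈ 318 km.

318 km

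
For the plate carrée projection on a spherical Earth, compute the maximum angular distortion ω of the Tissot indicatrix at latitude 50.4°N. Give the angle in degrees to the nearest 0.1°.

For the equirectangular projection with φ₀ = 0 (plate carrée), h = 1 along meridians and k = sec φ along parallels.
At 50.4°: h = 1.000, k = 1.569; principal scales a = 1.569, b = 1.000.
sin(ω/2) = (a − b)/(a + b) = 0.5688/2.569 = 0.2214, so ω = 2 arcsin(0.2214) ≈ 25.6°.

25.6°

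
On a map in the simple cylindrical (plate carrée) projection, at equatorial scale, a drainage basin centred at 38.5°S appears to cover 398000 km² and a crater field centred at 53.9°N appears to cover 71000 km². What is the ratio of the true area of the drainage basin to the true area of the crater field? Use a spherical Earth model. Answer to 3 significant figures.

7.45

Plate carrée has h = 1 and k = sec φ, giving areal scale sec φ; true area = (apparent area) · cos φ.
True area of drainage basin: 398000 × cos(38.5°) = 398000 × 0.7826 = 311500 km².
True area of crater field: 71000 × cos(53.9°) = 71000 × 0.5892 = 41830 km².
Ratio = 311500 / 41830 ≈ 7.45.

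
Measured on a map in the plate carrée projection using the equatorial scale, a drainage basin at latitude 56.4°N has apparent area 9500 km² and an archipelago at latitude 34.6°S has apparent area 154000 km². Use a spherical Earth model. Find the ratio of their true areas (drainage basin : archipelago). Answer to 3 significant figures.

On the plate carrée, areal scale = h·k = 1 × sec φ, so true area = apparent × cos φ.
True area of drainage basin: 9500 × cos(56.4°) = 9500 × 0.5534 = 5257 km².
True area of archipelago: 154000 × cos(34.6°) = 154000 × 0.8231 = 126800 km².
Ratio = 5257 / 126800 ≈ 0.0415.

0.0415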